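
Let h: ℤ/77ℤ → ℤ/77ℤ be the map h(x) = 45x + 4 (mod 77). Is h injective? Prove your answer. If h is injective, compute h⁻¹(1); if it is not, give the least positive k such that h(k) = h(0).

41

Suppose h(a) = h(b) in ℤ/77ℤ. Then 45a + 4 ≡ 45b + 4 (mod 77), hence 45(a − b) ≡ 0 (mod 77).
Since gcd(45, 77) = 1, 45 is invertible modulo 77, hence a − b ≡ 0 (mod 77), i.e. a = b.
Thus h is injective.
We now compute 45⁻¹ mod 77 explicitly. Euclid's algorithm: 77 = 1·45 + 32, 45 = 1·32 + 13, 32 = 2·13 + 6, 13 = 2·6 + 1; back-substituting gives 1 = 12·45 − 7·77, so 45⁻¹ ≡ 12 (mod 77).
Since h is injective, we compute h⁻¹(1): solve 45x + 4 ≡ 1 (mod 77), i.e. 45x ≡ 74 (mod 77).
Multiplying by 45⁻¹ = 12 gives x ≡ 12·74 = 888 = 11·77 + 41 ≡ 41 (mod 77).
Check: h(41) = 45·41 + 4 = 1849 = 24·77 + 1 ≡ 1 (mod 77).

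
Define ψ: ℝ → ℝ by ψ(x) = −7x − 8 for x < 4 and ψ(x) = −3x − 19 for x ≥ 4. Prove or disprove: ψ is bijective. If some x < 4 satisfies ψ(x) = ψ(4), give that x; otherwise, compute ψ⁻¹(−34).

23/7

Both pieces are strictly decreasing (slopes −7 and −3), so each is injective on its own interval.
The left piece maps (−∞, 4) onto (−36, ∞); the right piece maps [4, ∞) onto (−∞, −31].
These images overlap. In particular ψ(4) = −31 (right piece), and solving −7x − 8 = −31 on the left piece gives x = 23/7 < 4.
So ψ(23/7) = ψ(4) with 23/7 ≠ 4, and ψ is not injective, hence not bijective. This x = 23/7 is the requested value below 4.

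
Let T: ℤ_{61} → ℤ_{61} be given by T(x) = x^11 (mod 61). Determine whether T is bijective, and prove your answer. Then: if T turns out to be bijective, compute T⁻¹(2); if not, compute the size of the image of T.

35

Since 61 is prime, the nonzero elements of ℤ_{61} form a cyclic group of order 60.
As gcd(11, 60) = 1, raising to the 11th power is a bijection on this group: if s^11 ≡ t^11 then (st^{−1})^11 = 1, and the only element of order dividing gcd(11, 60) = 1 is 1, so s = t.
With T(0) = 0 this makes T injective on all of ℤ_{61}, hence bijective (finite equal-size domain and codomain). In particular T is bijective.
Since T is bijective, we find the preimage of 2. The inverse of x ↦ x^11 on (ℤ_{61})^× is x ↦ x^11, because 11·11 = 121 = 2·60 + 1 ≡ 1 (mod 60) and x^{60} = 1 for x ≠ 0 (Fermat). So T⁻¹(2) = 2^11 mod 61.
Repeated squaring mod 61: 2^1 ≡ 2, 2^2 ≡ 2² = 4, 2^4 ≡ 4² = 16, 2^8 ≡ 16² = 256 ≡ 12. Since 11 = 8 + 2 + 1, 2^11 ≡ 12·4·2: 12·4 = 48, then 48·2 = 96 ≡ 35. So 2^11 ≡ 35 (mod 61).
Hence T⁻¹(2) = 35.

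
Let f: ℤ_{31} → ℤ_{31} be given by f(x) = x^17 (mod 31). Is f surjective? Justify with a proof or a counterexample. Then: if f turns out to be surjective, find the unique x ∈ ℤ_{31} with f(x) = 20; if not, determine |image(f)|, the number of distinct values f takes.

Since 31 is prime, the nonzero elements of ℤ_{31} form a cyclic group of order 30.
As gcd(17, 30) = 1, raising to the 17th power is a bijection on this group: if x_1^17 ≡ x_2^17 then (x_1x_2^{−1})^17 = 1, and the only element of order dividing gcd(17, 30) = 1 is 1, so x_1 = x_2.
With f(0) = 0 this makes f injective on all of ℤ_{31}, hence bijective (finite equal-size domain and codomain). In particular f is surjective.
Since f is surjective, we find the preimage of 20. The inverse of x ↦ x^17 on (ℤ_{31})^× is x ↦ x^23, because 17·23 = 391 = 13·30 + 1 ≡ 1 (mod 30) and x^{30} = 1 for x ≠ 0 (Fermat). So f⁻¹(20) = 20^23 mod 31.
Repeated squaring mod 31: 20^1 ≡ 20, 20^2 ≡ 20² = 400 ≡ 28, 20^4 ≡ 28² = 784 ≡ 9, 20^8 ≡ 9² = 81 ≡ 19, 20^16 ≡ 19² = 361 ≡ 20. Since 23 = 16 + 4 + 2 + 1, 20^23 ≡ 20·9·28·20: 20·9 = 180 ≡ 25, then 25·28 = 700 ≡ 18, then 18·20 = 360 ≡ 19. So 20^23 ≡ 19 (mod 31).
Hence f⁻¹(20) = 19.

19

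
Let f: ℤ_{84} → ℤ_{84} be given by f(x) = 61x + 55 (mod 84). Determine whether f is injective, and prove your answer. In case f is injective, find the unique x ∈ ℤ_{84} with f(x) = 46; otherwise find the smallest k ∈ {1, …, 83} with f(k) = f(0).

15

If f(x_1) = f(x_2), then 61x_1 ≡ 61x_2 (mod 84). Because gcd(61, 84) = 1, we may cancel 61 to get x_1 ≡ x_2 (mod 84).
Hence f is injective.
We now compute 61⁻¹ mod 84 explicitly. Euclid's algorithm: 84 = 1·61 + 23, 61 = 2·23 + 15, 23 = 1·15 + 8, 15 = 1·8 + 7, 8 = 1·7 + 1; back-substituting gives 1 = 73·61 − 53·84, so 61⁻¹ ≡ 73 (mod 84).
Since f is injective, we find f⁻¹(46): we need 61x ≡ 46 − 55 ≡ 75 (mod 84). Using 61⁻¹ = 73: x ≡ 73·75 = 5475 = 65·84 + 15, so x = 15.
Check: f(15) = 61·15 + 55 = 970 = 11·84 + 46 ≡ 46 (mod 84).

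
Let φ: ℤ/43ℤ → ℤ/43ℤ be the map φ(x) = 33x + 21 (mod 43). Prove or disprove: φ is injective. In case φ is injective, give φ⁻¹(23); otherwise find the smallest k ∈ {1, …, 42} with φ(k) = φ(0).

If φ(x_1) = φ(x_2), then 33x_1 ≡ 33x_2 (mod 43). Because gcd(33, 43) = 1, we may cancel 33 to get x_1 ≡ x_2 (mod 43).
Hence φ is injective.
We now compute 33⁻¹ mod 43 explicitly. Euclid's algorithm: 43 = 1·33 + 10, 33 = 3·10 + 3, 10 = 3·3 + 1; back-substituting gives 1 = 30·33 − 23·43, so 33⁻¹ ≡ 30 (mod 43).
Since φ is injective, we find φ⁻¹(23): we need 33x ≡ 23 − 21 ≡ 2 (mod 43). Using 33⁻¹ = 30: x ≡ 30·2 = 60 = 1·43 + 17, so x = 17.
Check: φ(17) = 33·17 + 21 = 582 = 13·43 + 23 ≡ 23 (mod 43).

17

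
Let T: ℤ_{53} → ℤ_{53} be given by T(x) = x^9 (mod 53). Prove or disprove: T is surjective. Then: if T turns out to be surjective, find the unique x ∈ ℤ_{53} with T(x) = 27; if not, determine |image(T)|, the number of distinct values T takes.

33

Since 53 is prime, the nonzero elements of ℤ_{53} form a cyclic group of order 52.
As gcd(9, 52) = 1, raising to the 9th power is a bijection on this group: if u^9 ≡ v^9 then (uv^{−1})^9 = 1, and the only element of order dividing gcd(9, 52) = 1 is 1, so u = v.
With T(0) = 0 this makes T injective on all of ℤ_{53}, hence bijective (finite equal-size domain and codomain). In particular T is surjective.
Since T is surjective, we find the preimage of 27. The inverse of x ↦ x^9 on (ℤ_{53})^× is x ↦ x^29, because 9·29 = 261 = 5·52 + 1 ≡ 1 (mod 52) and x^{52} = 1 for x ≠ 0 (Fermat). So T⁻¹(27) = 27^29 mod 53.
Repeated squaring mod 53: 27^1 ≡ 27, 27^2 ≡ 27² = 729 ≡ 40, 27^4 ≡ 40² = 1600 ≡ 10, 27^8 ≡ 10² = 100 ≡ 47, 27^16 ≡ 47² = 2209 ≡ 36. Since 29 = 16 + 8 + 4 + 1, 27^29 ≡ 36·47·10·27: 36·47 = 1692 ≡ 49, then 49·10 = 490 ≡ 13, then 13·27 = 351 ≡ 33. So 27^29 ≡ 33 (mod 53).
Hence T⁻¹(27) = 33.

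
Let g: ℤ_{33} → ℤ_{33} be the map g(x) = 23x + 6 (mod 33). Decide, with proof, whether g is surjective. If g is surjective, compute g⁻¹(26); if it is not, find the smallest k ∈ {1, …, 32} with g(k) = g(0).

Recall that g is surjective if every y in the codomain equals g(x) for some x in the domain.
Since gcd(23, 33) = 1, 23 is invertible modulo 33. Euclid's algorithm: 33 = 1·23 + 10, 23 = 2·10 + 3, 10 = 3·3 + 1; back-substituting gives 1 = 23·23 − 16·33, so 23⁻¹ ≡ 23 (mod 33).
Then y ↦ 23(y − 6) is a two-sided inverse to g, so every y ∈ ℤ_{33} has a preimage.
Therefore g is surjective.
Since g is surjective, we compute g⁻¹(26): solve 23x + 6 ≡ 26 (mod 33), i.e. 23x ≡ 20 (mod 33).
Multiplying by 23⁻¹ = 23 gives x ≡ 23·20 = 460 = 13·33 + 31 ≡ 31 (mod 33).
Check: g(31) = 23·31 + 6 = 719 = 21·33 + 26 ≡ 26 (mod 33).

31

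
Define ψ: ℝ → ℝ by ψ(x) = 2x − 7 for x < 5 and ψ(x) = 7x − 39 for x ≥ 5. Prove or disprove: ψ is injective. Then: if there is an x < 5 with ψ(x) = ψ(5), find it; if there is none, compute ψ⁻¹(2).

3/2

Both pieces are strictly increasing (slopes 2 and 7), so each is injective on its own interval.
The left piece maps (−∞, 5) onto (−∞, 3); the right piece maps [5, ∞) onto [−4, ∞).
These images overlap. In particular ψ(5) = −4 (right piece), and solving 2x − 7 = −4 on the left piece gives x = 3/2 < 5.
So ψ(3/2) = ψ(5) with 3/2 ≠ 5, and ψ is not injective. This x = 3/2 is the requested value below 5.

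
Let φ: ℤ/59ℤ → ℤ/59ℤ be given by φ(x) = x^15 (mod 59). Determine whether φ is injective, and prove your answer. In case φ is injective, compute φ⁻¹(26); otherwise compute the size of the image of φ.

Since 59 is prime, the nonzero elements of ℤ/59ℤ form a cyclic group of order 58.
As gcd(15, 58) = 1, raising to the 15th power is a bijection on this group: if s^15 ≡ t^15 then (st^{−1})^15 = 1, and the only element of order dividing gcd(15, 58) = 1 is 1, so s = t.
With φ(0) = 0 this makes φ injective on all of ℤ/59ℤ, hence bijective (finite equal-size domain and codomain). In particular φ is injective.
Since φ is injective, we find the preimage of 26. The inverse of x ↦ x^15 on (ℤ/59ℤ)^× is x ↦ x^31, because 15·31 = 465 = 8·58 + 1 ≡ 1 (mod 58) and x^{58} = 1 for x ≠ 0 (Fermat). So φ⁻¹(26) = 26^31 mod 59.
Repeated squaring mod 59: 26^1 ≡ 26, 26^2 ≡ 26² = 676 ≡ 27, 26^4 ≡ 27² = 729 ≡ 21, 26^8 ≡ 21² = 441 ≡ 28, 26^16 ≡ 28² = 784 ≡ 17. Since 31 = 16 + 8 + 4 + 2 + 1, 26^31 ≡ 17·28·21·27·26: 17·28 = 476 ≡ 4, then 4·21 = 84 ≡ 25, then 25·27 = 675 ≡ 26, then 26·26 = 676 ≡ 27. So 26^31 ≡ 27 (mod 59).
Hence φ⁻¹(26) = 27.

27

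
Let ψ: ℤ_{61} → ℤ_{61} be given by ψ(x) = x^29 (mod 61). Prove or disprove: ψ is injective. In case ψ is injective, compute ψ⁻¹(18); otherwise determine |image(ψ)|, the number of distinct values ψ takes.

44

Since 61 is prime, the nonzero elements of ℤ_{61} form a cyclic group of order 60.
As gcd(29, 60) = 1, raising to the 29th power is a bijection on this group: if s^29 ≡ t^29 then (st^{−1})^29 = 1, and the only element of order dividing gcd(29, 60) = 1 is 1, so s = t.
With ψ(0) = 0 this makes ψ injective on all of ℤ_{61}, hence bijective (finite equal-size domain and codomain). In particular ψ is injective.
Since ψ is injective, we find the preimage of 18. The inverse of x ↦ x^29 on (ℤ_{61})^× is x ↦ x^29, because 29·29 = 841 = 14·60 + 1 ≡ 1 (mod 60) and x^{60} = 1 for x ≠ 0 (Fermat). So ψ⁻¹(18) = 18^29 mod 61.
Repeated squaring mod 61: 18^1 ≡ 18, 18^2 ≡ 18² = 324 ≡ 19, 18^4 ≡ 19² = 361 ≡ 56, 18^8 ≡ 56² = 3136 ≡ 25, 18^16 ≡ 25² = 625 ≡ 15. Since 29 = 16 + 8 + 4 + 1, 18^29 ≡ 15·25·56·18: 15·25 = 375 ≡ 9, then 9·56 = 504 ≡ 16, then 16·18 = 288 ≡ 44. So 18^29 ≡ 44 (mod 61).
Hence ψ⁻¹(18) = 44.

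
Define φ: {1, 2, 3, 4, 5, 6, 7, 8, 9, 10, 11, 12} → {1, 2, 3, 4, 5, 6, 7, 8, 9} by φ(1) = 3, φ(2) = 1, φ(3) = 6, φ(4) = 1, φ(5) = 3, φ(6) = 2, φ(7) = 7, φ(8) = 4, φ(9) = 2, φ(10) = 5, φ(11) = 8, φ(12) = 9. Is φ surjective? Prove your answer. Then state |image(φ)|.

Every element of the codomain has a preimage: 1 = φ(2), 2 = φ(6), 3 = φ(1), 4 = φ(8), 5 = φ(10), 6 = φ(3), 7 = φ(7), 8 = φ(11), 9 = φ(12).
Thus φ is surjective.
The image of φ is {1, 2, 3, 4, 5, 6, 7, 8, 9}, which has 9 elements.

9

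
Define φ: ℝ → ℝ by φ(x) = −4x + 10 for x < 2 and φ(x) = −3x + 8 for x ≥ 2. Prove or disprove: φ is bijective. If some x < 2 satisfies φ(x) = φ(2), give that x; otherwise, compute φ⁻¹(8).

Both pieces are strictly decreasing (slopes −4 and −3), so each is injective on its own interval.
The left piece maps (−∞, 2) onto (2, ∞); the right piece maps [2, ∞) onto (−∞, 2].
Since 2 = 2, the images partition ℝ: φ is injective and surjective, hence bijective.
Because the two images are disjoint, no x < 2 has φ(x) = φ(2), so we compute φ⁻¹(8): 8 lies in (2, ∞), so solve −4x + 10 = 8: x = (8 − 10)/(−4) = 1/2.

1/2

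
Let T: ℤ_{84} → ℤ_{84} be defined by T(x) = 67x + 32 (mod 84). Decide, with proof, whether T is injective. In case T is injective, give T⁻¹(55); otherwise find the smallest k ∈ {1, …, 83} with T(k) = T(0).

53

Suppose T(s) = T(t) in ℤ_{84}. Then 67s + 32 ≡ 67t + 32 (mod 84), hence 67(s − t) ≡ 0 (mod 84).
Since gcd(67, 84) = 1, 67 is invertible modulo 84, thus s − t ≡ 0 (mod 84), i.e. s = t.
Hence T is injective.
We now compute 67⁻¹ mod 84 explicitly. Euclid's algorithm: 84 = 1·67 + 17, 67 = 3·17 + 16, 17 = 1·16 + 1; back-substituting gives 1 = 79·67 − 63·84, so 67⁻¹ ≡ 79 (mod 84).
Since T is injective, we compute T⁻¹(55): solve 67x + 32 ≡ 55 (mod 84), i.e. 67x ≡ 23 (mod 84).
Multiplying by 67⁻¹ = 79 gives x ≡ 79·23 = 1817 = 21·84 + 53 ≡ 53 (mod 84).
Check: T(53) = 67·53 + 32 = 3583 = 42·84 + 55 ≡ 55 (mod 84).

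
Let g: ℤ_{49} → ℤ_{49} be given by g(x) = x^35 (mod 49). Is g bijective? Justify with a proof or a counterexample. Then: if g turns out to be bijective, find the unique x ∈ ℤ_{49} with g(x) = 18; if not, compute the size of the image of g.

g(0) = 0^35 = 0.
g(7): Repeated squaring mod 49: 7^1 ≡ 7, 7^2 ≡ 7² = 49 ≡ 0, 7^4 ≡ 0² = 0, 7^8 ≡ 0² = 0, 7^16 ≡ 0² = 0, 7^32 ≡ 0² = 0. Since 35 = 32 + 2 + 1, 7^35 ≡ 0·0·7: 0·0 = 0, then 0·7 = 0. So 7^35 ≡ 0 (mod 49).
So g(0) = g(7) = 0 while 0 ≠ 7, therefore g is not injective, hence not bijective.
Since g is not bijective, we determine |image(g)|. Computing x^35 mod 49 for each x (by repeated squaring, reducing mod 49 at every step), the values g(0), g(1), …, g(48) are: 0, 1, 18, 19, 30, 31, 48, 0, 1, 18, 19, 30, 31, 48, 0, 1, 18, 19, 30, 31, 48, 0, 1, 18, 19, 30, 31, 48, 0, 1, 18, 19, 30, 31, 48, 0, 1, 18, 19, 30, 31, 48, 0, 1, 18, 19, 30, 31, 48.
The distinct values are {0, 1, 18, 19, 30, 31, 48}; there are 7 of them.

7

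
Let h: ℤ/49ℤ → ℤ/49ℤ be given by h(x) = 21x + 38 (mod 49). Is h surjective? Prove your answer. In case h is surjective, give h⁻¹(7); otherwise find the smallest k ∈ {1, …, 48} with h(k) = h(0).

Recall: surjectivity means every element of the codomain has a preimage under h.
Since gcd(21, 49) = 7, we have 21x ≡ 0 (mod 7) for all x, so h(x) ≡ 3 (mod 7).
But 0 ≢ 3 (mod 7), so 0 ∈ ℤ/49ℤ has no preimage. Hence h is not surjective.
Since h is not surjective, we find the least positive k with h(k) = h(0): this means 21k ≡ 0 (mod 49), i.e. 49 ∣ 21k. Since gcd(21, 49) = 7, dividing through by 7 this holds exactly when 7 ∣ 3k, and as gcd(3, 7) = 1, exactly when 7 ∣ k.
The smallest positive such k is 7.

7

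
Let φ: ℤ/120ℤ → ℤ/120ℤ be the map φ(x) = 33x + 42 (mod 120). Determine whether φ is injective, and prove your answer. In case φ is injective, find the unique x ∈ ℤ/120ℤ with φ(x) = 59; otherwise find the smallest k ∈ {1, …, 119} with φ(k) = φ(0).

40

Recall that injectivity means: for all x_1, x_2 in the domain, φ(x_1) = φ(x_2) implies x_1 = x_2.
We have gcd(33, 120) = 3 > 1. Taking x_1 = 0 and x_2 = 40: φ(0) = 42 and φ(40) = 33·40 + 42 = 1362 ≡ 42 (mod 120).
So φ(0) = φ(40) while 0 ≠ 40, so φ is not injective.
Since φ is not injective, we find the least positive k with φ(k) = φ(0): this means 33k ≡ 0 (mod 120), i.e. 120 ∣ 33k. Since gcd(33, 120) = 3, dividing through by 3 this holds exactly when 40 ∣ 11k, and as gcd(11, 40) = 1, exactly when 40 ∣ k.
The smallest positive such k is 40.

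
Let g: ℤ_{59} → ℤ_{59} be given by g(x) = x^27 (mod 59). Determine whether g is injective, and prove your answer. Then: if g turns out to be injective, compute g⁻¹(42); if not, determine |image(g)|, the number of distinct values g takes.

Since 59 is prime, the nonzero elements of ℤ_{59} form a cyclic group of order 58.
As gcd(27, 58) = 1, raising to the 27th power is a bijection on this group: if a^27 ≡ b^27 then (ab^{−1})^27 = 1, and the only element of order dividing gcd(27, 58) = 1 is 1, so a = b.
With g(0) = 0 this makes g injective on all of ℤ_{59}, hence bijective (finite equal-size domain and codomain). In particular g is injective.
Since g is injective, we find the preimage of 42. The inverse of x ↦ x^27 on (ℤ_{59})^× is x ↦ x^43, because 27·43 = 1161 = 20·58 + 1 ≡ 1 (mod 58) and x^{58} = 1 for x ≠ 0 (Fermat). So g⁻¹(42) = 42^43 mod 59.
Repeated squaring mod 59: 42^1 ≡ 42, 42^2 ≡ 42² = 1764 ≡ 53, 42^4 ≡ 53² = 2809 ≡ 36, 42^8 ≡ 36² = 1296 ≡ 57, 42^16 ≡ 57² = 3249 ≡ 4, 42^32 ≡ 4² = 16. Since 43 = 32 + 8 + 2 + 1, 42^43 ≡ 16·57·53·42: 16·57 = 912 ≡ 27, then 27·53 = 1431 ≡ 15, then 15·42 = 630 ≡ 40. So 42^43 ≡ 40 (mod 59).
Hence g⁻¹(42) = 40.

40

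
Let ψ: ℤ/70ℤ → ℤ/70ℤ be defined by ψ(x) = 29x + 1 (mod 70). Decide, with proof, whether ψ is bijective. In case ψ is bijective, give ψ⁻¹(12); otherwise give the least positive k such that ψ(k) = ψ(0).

39

Suppose ψ(s) = ψ(t) in ℤ/70ℤ. Then 29s + 1 ≡ 29t + 1 (mod 70), therefore 29(s − t) ≡ 0 (mod 70).
Since gcd(29, 70) = 1, 29 is invertible modulo 70, thus s − t ≡ 0 (mod 70), i.e. s = t.
We now compute 29⁻¹ mod 70 explicitly. Euclid's algorithm: 70 = 2·29 + 12, 29 = 2·12 + 5, 12 = 2·5 + 2, 5 = 2·2 + 1; back-substituting gives 1 = 29·29 − 12·70, so 29⁻¹ ≡ 29 (mod 70).
Then y ↦ 29(y − 1) is a two-sided inverse to ψ, so every y ∈ ℤ/70ℤ has a preimage.
Thus ψ is bijective.
Since ψ is bijective, we find ψ⁻¹(12): we need 29x ≡ 12 − 1 ≡ 11 (mod 70). Using 29⁻¹ = 29: x ≡ 29·11 = 319 = 4·70 + 39, so x = 39.
Check: ψ(39) = 29·39 + 1 = 1132 = 16·70 + 12 ≡ 12 (mod 70).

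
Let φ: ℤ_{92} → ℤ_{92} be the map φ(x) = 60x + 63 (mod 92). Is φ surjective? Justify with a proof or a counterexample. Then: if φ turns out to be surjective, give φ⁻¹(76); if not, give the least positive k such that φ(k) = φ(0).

Since gcd(60, 92) = 4, we have 60x ≡ 0 (mod 4) for all x, so φ(x) ≡ 3 (mod 4).
But 0 ≢ 3 (mod 4), so 0 ∈ ℤ_{92} has no preimage. Thus φ is not surjective.
Since φ is not surjective, we find the least positive k with φ(k) = φ(0): this means 60k ≡ 0 (mod 92), i.e. 92 ∣ 60k. Since gcd(60, 92) = 4, dividing through by 4 this holds exactly when 23 ∣ 15k, and as gcd(15, 23) = 1, exactly when 23 ∣ k.
The smallest positive such k is 23.

23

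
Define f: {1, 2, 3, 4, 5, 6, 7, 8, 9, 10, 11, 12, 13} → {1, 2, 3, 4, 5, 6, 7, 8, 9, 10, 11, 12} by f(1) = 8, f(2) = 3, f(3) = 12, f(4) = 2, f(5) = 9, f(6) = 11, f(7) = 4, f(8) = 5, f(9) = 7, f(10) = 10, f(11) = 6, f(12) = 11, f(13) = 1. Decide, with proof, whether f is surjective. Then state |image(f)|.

12

Every element of the codomain has a preimage: 1 = f(13), 2 = f(4), 3 = f(2), 4 = f(7), 5 = f(8), 6 = f(11), 7 = f(9), 8 = f(1), 9 = f(5), 10 = f(10), 11 = f(6), 12 = f(3).
Thus f is surjective.
The image of f is {1, 2, 3, 4, 5, 6, 7, 8, 9, 10, 11, 12}, which has 12 elements.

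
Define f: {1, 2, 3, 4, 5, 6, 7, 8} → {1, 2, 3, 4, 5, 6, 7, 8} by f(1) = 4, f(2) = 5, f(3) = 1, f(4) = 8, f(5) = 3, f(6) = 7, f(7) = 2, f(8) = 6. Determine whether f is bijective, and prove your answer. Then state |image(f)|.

The values 4, 5, 1, 8, 3, 7, 2, 6 are a permutation of {1, 2, 3, 4, 5, 6, 7, 8}: each element appears exactly once.
So f is injective and surjective, hence bijective.
The image of f is {1, 2, 3, 4, 5, 6, 7, 8}, which has 8 elements.

8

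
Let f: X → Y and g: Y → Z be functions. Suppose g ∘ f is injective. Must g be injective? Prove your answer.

No. Take X = {0, 1}, Y = {0, 1, 2}, Z = {0, 1, 2}, f(a) = a for each a ∈ X, and g(b) = 1 if b ∈ {1, 2} else g(b) = b.
Then g ∘ f = f is injective (X ⊂ Y and f is the inclusion), but g(1) = g(2) = 1 with 1 ≠ 2, so g is not injective.

not injective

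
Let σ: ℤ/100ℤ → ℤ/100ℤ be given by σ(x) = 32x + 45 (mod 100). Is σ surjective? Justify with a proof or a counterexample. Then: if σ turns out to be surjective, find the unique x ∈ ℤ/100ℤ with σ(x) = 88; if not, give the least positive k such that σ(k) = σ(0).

Since gcd(32, 100) = 4, we have 32x ≡ 0 (mod 4) for all x, so σ(x) ≡ 1 (mod 4).
But 0 ≢ 1 (mod 4), so 0 ∈ ℤ/100ℤ has no preimage. So σ is not surjective.
Since σ is not surjective, we find the least positive k with σ(k) = σ(0): this means 32k ≡ 0 (mod 100), i.e. 100 ∣ 32k. Since gcd(32, 100) = 4, dividing through by 4 this holds exactly when 25 ∣ 8k, and as gcd(8, 25) = 1, exactly when 25 ∣ k.
The smallest positive such k is 25.

25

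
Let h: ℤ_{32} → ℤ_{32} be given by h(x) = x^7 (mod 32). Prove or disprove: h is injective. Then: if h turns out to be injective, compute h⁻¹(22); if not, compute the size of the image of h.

h(0) = 0^7 = 0.
h(2): Repeated squaring mod 32: 2^1 ≡ 2, 2^2 ≡ 2² = 4, 2^4 ≡ 4² = 16. Since 7 = 4 + 2 + 1, 2^7 ≡ 16·4·2: 16·4 = 64 ≡ 0, then 0·2 = 0. So 2^7 ≡ 0 (mod 32).
So h(0) = h(2) = 0 while 0 ≠ 2, hence h is not injective.
Since h is not injective, we determine |image(h)|. Computing x^7 mod 32 for each x (by repeated squaring, reducing mod 32 at every step), the values h(0), h(1), …, h(31) are: 0, 1, 0, 11, 0, 13, 0, 23, 0, 25, 0, 3, 0, 5, 0, 15, 0, 17, 0, 27, 0, 29, 0, 7, 0, 9, 0, 19, 0, 21, 0, 31.
The distinct values are {0, 1, 3, 5, 7, 9, 11, 13, 15, 17, 19, 21, 23, 25, 27, 29, 31}; there are 17 of them.

17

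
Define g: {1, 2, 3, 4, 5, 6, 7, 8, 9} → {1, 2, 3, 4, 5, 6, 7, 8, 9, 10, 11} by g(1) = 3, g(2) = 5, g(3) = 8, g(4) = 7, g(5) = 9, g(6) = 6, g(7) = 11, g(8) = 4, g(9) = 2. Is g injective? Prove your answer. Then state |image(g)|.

9

The values g(1), …, g(9) are 3, 5, 8, 7, 9, 6, 11, 4, 2 — all distinct.
So g(a) = g(b) only when a = b, and g is injective.
The image of g is {2, 3, 4, 5, 6, 7, 8, 9, 11}, which has 9 elements.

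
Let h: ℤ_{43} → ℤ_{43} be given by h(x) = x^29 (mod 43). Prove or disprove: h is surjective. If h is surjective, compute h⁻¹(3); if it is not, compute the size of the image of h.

Since 43 is prime, the nonzero elements of ℤ_{43} form a cyclic group of order 42.
As gcd(29, 42) = 1, raising to the 29th power is a bijection on this group: if a^29 ≡ b^29 then (ab^{−1})^29 = 1, and the only element of order dividing gcd(29, 42) = 1 is 1, so a = b.
With h(0) = 0 this makes h injective on all of ℤ_{43}, hence bijective (finite equal-size domain and codomain). In particular h is surjective.
Since h is surjective, we find the preimage of 3. The inverse of x ↦ x^29 on (ℤ_{43})^× is x ↦ x^29, because 29·29 = 841 = 20·42 + 1 ≡ 1 (mod 42) and x^{42} = 1 for x ≠ 0 (Fermat). So h⁻¹(3) = 3^29 mod 43.
Repeated squaring mod 43: 3^1 ≡ 3, 3^2 ≡ 3² = 9, 3^4 ≡ 9² = 81 ≡ 38, 3^8 ≡ 38² = 1444 ≡ 25, 3^16 ≡ 25² = 625 ≡ 23. Since 29 = 16 + 8 + 4 + 1, 3^29 ≡ 23·25·38·3: 23·25 = 575 ≡ 16, then 16·38 = 608 ≡ 6, then 6·3 = 18. So 3^29 ≡ 18 (mod 43).
Hence h⁻¹(3) = 18.

18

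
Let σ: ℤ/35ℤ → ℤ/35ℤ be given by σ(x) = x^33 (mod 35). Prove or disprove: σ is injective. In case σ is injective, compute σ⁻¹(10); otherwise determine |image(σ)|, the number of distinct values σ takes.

15

σ(4): Repeated squaring mod 35: 4^1 ≡ 4, 4^2 ≡ 4² = 16, 4^4 ≡ 16² = 256 ≡ 11, 4^8 ≡ 11² = 121 ≡ 16, 4^16 ≡ 16² = 256 ≡ 11, 4^32 ≡ 11² = 121 ≡ 16. Since 33 = 32 + 1, 4^33 ≡ 16·4: 16·4 = 64 ≡ 29. So 4^33 ≡ 29 (mod 35).
σ(9): Repeated squaring mod 35: 9^1 ≡ 9, 9^2 ≡ 9² = 81 ≡ 11, 9^4 ≡ 11² = 121 ≡ 16, 9^8 ≡ 16² = 256 ≡ 11, 9^16 ≡ 11² = 121 ≡ 16, 9^32 ≡ 16² = 256 ≡ 11. Since 33 = 32 + 1, 9^33 ≡ 11·9: 11·9 = 99 ≡ 29. So 9^33 ≡ 29 (mod 35).
So σ(4) = σ(9) = 29 while 4 ≠ 9, therefore σ is not injective.
Since σ is not injective, we determine |image(σ)|. Computing x^33 mod 35 for each x (by repeated squaring, reducing mod 35 at every step), the values σ(0), σ(1), …, σ(34) are: 0, 1, 22, 13, 29, 20, 6, 7, 8, 29, 20, 1, 27, 13, 14, 15, 1, 27, 8, 34, 20, 21, 22, 8, 34, 15, 6, 27, 28, 29, 15, 6, 22, 13, 34.
The distinct values are {0, 1, 6, 7, 8, 13, 14, 15, 20, 21, 22, 27, 28, 29, 34}; there are 15 of them.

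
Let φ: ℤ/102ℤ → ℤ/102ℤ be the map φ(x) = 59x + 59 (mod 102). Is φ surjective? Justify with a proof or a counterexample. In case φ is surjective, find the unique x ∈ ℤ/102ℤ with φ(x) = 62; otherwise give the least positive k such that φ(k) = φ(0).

Since gcd(59, 102) = 1, 59 is invertible modulo 102. Euclid's algorithm: 102 = 1·59 + 43, 59 = 1·43 + 16, 43 = 2·16 + 11, 16 = 1·11 + 5, 11 = 2·5 + 1; back-substituting gives 1 = 83·59 − 48·102, so 59⁻¹ ≡ 83 (mod 102).
Then y ↦ 83(y − 59) is a two-sided inverse to φ, so every y ∈ ℤ/102ℤ has a preimage.
Hence φ is surjective.
Since φ is surjective, we compute φ⁻¹(62): solve 59x + 59 ≡ 62 (mod 102), i.e. 59x ≡ 3 (mod 102).
Multiplying by 59⁻¹ = 83 gives x ≡ 83·3 = 249 = 2·102 + 45 ≡ 45 (mod 102).
Check: φ(45) = 59·45 + 59 = 2714 = 26·102 + 62 ≡ 62 (mod 102).

45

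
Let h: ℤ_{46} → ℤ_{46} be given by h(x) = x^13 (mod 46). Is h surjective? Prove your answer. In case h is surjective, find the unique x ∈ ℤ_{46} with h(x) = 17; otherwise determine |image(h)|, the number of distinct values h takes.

11

Computing x^13 mod 46 for each x (by repeated squaring, reducing mod 46 at every step), the values h(0), h(1), …, h(45) are: 0, 1, 4, 9, 16, 21, 36, 43, 18, 35, 38, 17, 6, 31, 34, 5, 26, 33, 2, 7, 14, 19, 22, 23, 24, 27, 32, 39, 44, 13, 20, 41, 12, 15, 40, 29, 8, 11, 28, 3, 10, 25, 30, 37, 42, 45.
Every element of ℤ_{46} appears exactly once in this list, so h is a bijection, and in particular surjective.
Since h is surjective, we read off the preimage of 17 from the same table: h(11) = 17, so h⁻¹(17) = 11.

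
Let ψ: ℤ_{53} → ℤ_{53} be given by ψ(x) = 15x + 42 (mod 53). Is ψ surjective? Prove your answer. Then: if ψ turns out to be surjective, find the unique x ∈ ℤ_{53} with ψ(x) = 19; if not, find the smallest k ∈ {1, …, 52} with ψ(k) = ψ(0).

2

Recall that surjectivity means every element of the codomain has a preimage under ψ.
Since gcd(15, 53) = 1, 15 is invertible modulo 53. Euclid's algorithm: 53 = 3·15 + 8, 15 = 1·8 + 7, 8 = 1·7 + 1; back-substituting gives 1 = 46·15 − 13·53, so 15⁻¹ ≡ 46 (mod 53).
For any y ∈ ℤ_{53}, x = 46(y − 42) mod 53 satisfies ψ(x) = 15·46(y − 42) + 42 ≡ y (since 15·46 ≡ 1 mod 53). So every y has a preimage.
Thus ψ is surjective.
Since ψ is surjective, we find ψ⁻¹(19): we need 15x ≡ 19 − 42 ≡ 30 (mod 53). Using 15⁻¹ = 46: x ≡ 46·30 = 1380 = 26·53 + 2, so x = 2.
Check: ψ(2) = 15·2 + 42 = 72 = 1·53 + 19 ≡ 19 (mod 53).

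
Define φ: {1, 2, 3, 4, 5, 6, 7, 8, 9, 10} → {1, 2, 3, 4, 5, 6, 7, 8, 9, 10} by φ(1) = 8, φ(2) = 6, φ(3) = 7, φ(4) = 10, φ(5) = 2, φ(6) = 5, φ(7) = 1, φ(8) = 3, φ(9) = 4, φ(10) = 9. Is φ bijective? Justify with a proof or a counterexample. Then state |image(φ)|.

10

The values 8, 6, 7, 10, 2, 5, 1, 3, 4, 9 are a permutation of {1, 2, 3, 4, 5, 6, 7, 8, 9, 10}: each element appears exactly once.
So φ is injective and surjective, hence bijective.
The image of φ is {1, 2, 3, 4, 5, 6, 7, 8, 9, 10}, which has 10 elements.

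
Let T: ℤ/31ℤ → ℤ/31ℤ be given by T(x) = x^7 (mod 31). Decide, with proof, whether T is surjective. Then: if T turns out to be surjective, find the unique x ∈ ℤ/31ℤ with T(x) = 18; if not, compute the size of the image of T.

20

Since 31 is prime, the nonzero elements of ℤ/31ℤ form a cyclic group of order 30.
As gcd(7, 30) = 1, raising to the 7th power is a bijection on this group: if u^7 ≡ v^7 then (uv^{−1})^7 = 1, and the only element of order dividing gcd(7, 30) = 1 is 1, so u = v.
With T(0) = 0 this makes T injective on all of ℤ/31ℤ, hence bijective (finite equal-size domain and codomain). In particular T is surjective.
Since T is surjective, we find the preimage of 18. The inverse of x ↦ x^7 on (ℤ/31ℤ)^× is x ↦ x^13, because 7·13 = 91 = 3·30 + 1 ≡ 1 (mod 30) and x^{30} = 1 for x ≠ 0 (Fermat). So T⁻¹(18) = 18^13 mod 31.
Repeated squaring mod 31: 18^1 ≡ 18, 18^2 ≡ 18² = 324 ≡ 14, 18^4 ≡ 14² = 196 ≡ 10, 18^8 ≡ 10² = 100 ≡ 7. Since 13 = 8 + 4 + 1, 18^13 ≡ 7·10·18: 7·10 = 70 ≡ 8, then 8·18 = 144 ≡ 20. So 18^13 ≡ 20 (mod 31).
Hence T⁻¹(18) = 20.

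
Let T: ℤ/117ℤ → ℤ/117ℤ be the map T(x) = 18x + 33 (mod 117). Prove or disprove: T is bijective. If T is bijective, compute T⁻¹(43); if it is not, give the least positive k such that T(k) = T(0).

13

We have gcd(18, 117) = 9 > 1. Taking a = 0 and b = 13: T(0) = 33 and T(13) = 18·13 + 33 = 267 ≡ 33 (mod 117).
So T(0) = T(13) while 0 ≠ 13, therefore T is not injective, hence not bijective.
Since T is not bijective, we find the least positive k with T(k) = T(0): this means 18k ≡ 0 (mod 117), i.e. 117 ∣ 18k. Since gcd(18, 117) = 9, dividing through by 9 this holds exactly when 13 ∣ 2k, and as gcd(2, 13) = 1, exactly when 13 ∣ k.
The smallest positive such k is 13.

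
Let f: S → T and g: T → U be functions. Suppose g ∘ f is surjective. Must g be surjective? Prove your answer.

surjective

Let c ∈ U. Since g ∘ f is surjective, some a ∈ S has g(f(a)) = c. Then b = f(a) ∈ T satisfies g(b) = c. So g is surjective.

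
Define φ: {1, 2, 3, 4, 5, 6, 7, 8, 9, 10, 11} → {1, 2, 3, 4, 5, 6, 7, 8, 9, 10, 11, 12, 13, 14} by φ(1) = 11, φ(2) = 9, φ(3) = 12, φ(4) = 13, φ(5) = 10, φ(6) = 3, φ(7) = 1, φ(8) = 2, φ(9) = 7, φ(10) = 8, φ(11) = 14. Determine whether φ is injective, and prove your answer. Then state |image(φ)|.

The values φ(1), …, φ(11) are 11, 9, 12, 13, 10, 3, 1, 2, 7, 8, 14 — all distinct.
So φ(x_1) = φ(x_2) only when x_1 = x_2, and φ is injective.
The image of φ is {1, 2, 3, 7, 8, 9, 10, 11, 12, 13, 14}, which has 11 elements.

11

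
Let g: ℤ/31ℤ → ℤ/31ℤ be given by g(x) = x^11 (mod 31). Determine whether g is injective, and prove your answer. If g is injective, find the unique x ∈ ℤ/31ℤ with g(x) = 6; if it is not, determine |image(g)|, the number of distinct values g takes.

26

Since 31 is prime, the nonzero elements of ℤ/31ℤ form a cyclic group of order 30.
As gcd(11, 30) = 1, raising to the 11th power is a bijection on this group: if a^11 ≡ b^11 then (ab^{−1})^11 = 1, and the only element of order dividing gcd(11, 30) = 1 is 1, so a = b.
With g(0) = 0 this makes g injective on all of ℤ/31ℤ, hence bijective (finite equal-size domain and codomain). In particular g is injective.
Since g is injective, we find the preimage of 6. The inverse of x ↦ x^11 on (ℤ/31ℤ)^× is x ↦ x^11, because 11·11 = 121 = 4·30 + 1 ≡ 1 (mod 30) and x^{30} = 1 for x ≠ 0 (Fermat). So g⁻¹(6) = 6^11 mod 31.
Repeated squaring mod 31: 6^1 ≡ 6, 6^2 ≡ 6² = 36 ≡ 5, 6^4 ≡ 5² = 25, 6^8 ≡ 25² = 625 ≡ 5. Since 11 = 8 + 2 + 1, 6^11 ≡ 5·5·6: 5·5 = 25, then 25·6 = 150 ≡ 26. So 6^11 ≡ 26 (mod 31).
Hence g⁻¹(6) = 26.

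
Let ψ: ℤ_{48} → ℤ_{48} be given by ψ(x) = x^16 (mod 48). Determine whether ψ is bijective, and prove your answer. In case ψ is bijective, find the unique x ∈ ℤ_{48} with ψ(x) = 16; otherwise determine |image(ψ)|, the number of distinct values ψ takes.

4

ψ(2): Repeated squaring mod 48: 2^1 ≡ 2, 2^2 ≡ 2² = 4, 2^4 ≡ 4² = 16, 2^8 ≡ 16² = 256 ≡ 16, 2^16 ≡ 16² = 256 ≡ 16. So 2^16 ≡ 16 (mod 48).
ψ(4): Repeated squaring mod 48: 4^1 ≡ 4, 4^2 ≡ 4² = 16, 4^4 ≡ 16² = 256 ≡ 16, 4^8 ≡ 16² = 256 ≡ 16, 4^16 ≡ 16² = 256 ≡ 16. So 4^16 ≡ 16 (mod 48).
So ψ(2) = ψ(4) = 16 while 2 ≠ 4, thus ψ is not injective, hence not bijective.
Since ψ is not bijective, we determine |image(ψ)|. Computing x^16 mod 48 for each x (by repeated squaring, reducing mod 48 at every step), the values ψ(0), ψ(1), …, ψ(47) are: 0, 1, 16, 33, 16, 1, 0, 1, 16, 33, 16, 1, 0, 1, 16, 33, 16, 1, 0, 1, 16, 33, 16, 1, 0, 1, 16, 33, 16, 1, 0, 1, 16, 33, 16, 1, 0, 1, 16, 33, 16, 1, 0, 1, 16, 33, 16, 1.
The distinct values are {0, 1, 16, 33}; there are 4 of them.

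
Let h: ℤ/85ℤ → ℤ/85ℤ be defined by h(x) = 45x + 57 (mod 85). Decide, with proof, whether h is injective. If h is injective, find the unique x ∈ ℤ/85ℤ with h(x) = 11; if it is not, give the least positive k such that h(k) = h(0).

We have gcd(45, 85) = 5 > 1. Taking x_1 = 0 and x_2 = 17: h(0) = 57 and h(17) = 45·17 + 57 = 822 ≡ 57 (mod 85).
So h(0) = h(17) while 0 ≠ 17, so h is not injective.
Since h is not injective, we find the least positive k with h(k) = h(0): this means 45k ≡ 0 (mod 85), i.e. 85 ∣ 45k. Since gcd(45, 85) = 5, dividing through by 5 this holds exactly when 17 ∣ 9k, and as gcd(9, 17) = 1, exactly when 17 ∣ k.
The smallest positive such k is 17.

17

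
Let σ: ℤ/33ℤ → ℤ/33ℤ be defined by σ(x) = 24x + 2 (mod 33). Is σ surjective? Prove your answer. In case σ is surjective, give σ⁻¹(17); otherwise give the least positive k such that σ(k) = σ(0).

11

Since gcd(24, 33) = 3, we have 24x ≡ 0 (mod 3) for all x, so σ(x) ≡ 2 (mod 3).
But 0 ≢ 2 (mod 3), so 0 ∈ ℤ/33ℤ has no preimage. Thus σ is not surjective.
Since σ is not surjective, we find the least positive k with σ(k) = σ(0): this means 24k ≡ 0 (mod 33), i.e. 33 ∣ 24k. Since gcd(24, 33) = 3, dividing through by 3 this holds exactly when 11 ∣ 8k, and as gcd(8, 11) = 1, exactly when 11 ∣ k.
The smallest positive such k is 11.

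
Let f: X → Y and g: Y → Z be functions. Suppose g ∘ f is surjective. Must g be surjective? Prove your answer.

Let c ∈ Z. Since g ∘ f is surjective, some a ∈ X has g(f(a)) = c. Then b = f(a) ∈ Y satisfies g(b) = c. So g is surjective.

surjective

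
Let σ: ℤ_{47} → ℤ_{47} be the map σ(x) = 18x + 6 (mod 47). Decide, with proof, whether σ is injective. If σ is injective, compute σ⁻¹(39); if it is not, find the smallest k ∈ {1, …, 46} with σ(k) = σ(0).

41

By definition, σ is injective if σ(u) = σ(v) implies u = v.
Suppose σ(u) = σ(v) in ℤ_{47}. Then 18u + 6 ≡ 18v + 6 (mod 47), hence 18(u − v) ≡ 0 (mod 47).
Since gcd(18, 47) = 1, 18 is invertible modulo 47, therefore u − v ≡ 0 (mod 47), i.e. u = v.
Therefore σ is injective.
We now compute 18⁻¹ mod 47 explicitly. Euclid's algorithm: 47 = 2·18 + 11, 18 = 1·11 + 7, 11 = 1·7 + 4, 7 = 1·4 + 3, 4 = 1·3 + 1; back-substituting gives 1 = 34·18 − 13·47, so 18⁻¹ ≡ 34 (mod 47).
Since σ is injective, we compute σ⁻¹(39): solve 18x + 6 ≡ 39 (mod 47), i.e. 18x ≡ 33 (mod 47).
Multiplying by 18⁻¹ = 34 gives x ≡ 34·33 = 1122 = 23·47 + 41 ≡ 41 (mod 47).
Check: σ(41) = 18·41 + 6 = 744 = 15·47 + 39 ≡ 39 (mod 47).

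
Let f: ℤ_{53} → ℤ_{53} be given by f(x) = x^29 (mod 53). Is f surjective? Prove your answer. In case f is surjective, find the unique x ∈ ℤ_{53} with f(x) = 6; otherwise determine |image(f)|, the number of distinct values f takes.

11

Since 53 is prime, the nonzero elements of ℤ_{53} form a cyclic group of order 52.
As gcd(29, 52) = 1, raising to the 29th power is a bijection on this group: if a^29 ≡ b^29 then (ab^{−1})^29 = 1, and the only element of order dividing gcd(29, 52) = 1 is 1, so a = b.
With f(0) = 0 this makes f injective on all of ℤ_{53}, hence bijective (finite equal-size domain and codomain). In particular f is surjective.
Since f is surjective, we find the preimage of 6. The inverse of x ↦ x^29 on (ℤ_{53})^× is x ↦ x^9, because 29·9 = 261 = 5·52 + 1 ≡ 1 (mod 52) and x^{52} = 1 for x ≠ 0 (Fermat). So f⁻¹(6) = 6^9 mod 53.
Repeated squaring mod 53: 6^1 ≡ 6, 6^2 ≡ 6² = 36, 6^4 ≡ 36² = 1296 ≡ 24, 6^8 ≡ 24² = 576 ≡ 46. Since 9 = 8 + 1, 6^9 ≡ 46·6: 46·6 = 276 ≡ 11. So 6^9 ≡ 11 (mod 53).
Hence f⁻¹(6) = 11.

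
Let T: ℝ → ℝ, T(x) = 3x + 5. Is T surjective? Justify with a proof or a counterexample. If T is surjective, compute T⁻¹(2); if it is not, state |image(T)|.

For any y ∈ ℝ, x = (y − 5)/3 satisfies T(x) = y.
Thus T is surjective.
Since T is surjective, we compute T⁻¹(2) = (2 − 5)/3 = −1.

-1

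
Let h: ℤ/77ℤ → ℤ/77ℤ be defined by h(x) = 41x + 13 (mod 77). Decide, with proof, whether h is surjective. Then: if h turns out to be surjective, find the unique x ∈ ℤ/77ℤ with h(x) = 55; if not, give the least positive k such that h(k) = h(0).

Since gcd(41, 77) = 1, 41 is invertible modulo 77. Euclid's algorithm: 77 = 1·41 + 36, 41 = 1·36 + 5, 36 = 7·5 + 1; back-substituting gives 1 = 62·41 − 33·77, so 41⁻¹ ≡ 62 (mod 77).
For any y ∈ ℤ/77ℤ, x = 62(y − 13) mod 77 satisfies h(x) = 41·62(y − 13) + 13 ≡ y (since 41·62 ≡ 1 mod 77). So every y has a preimage.
So h is surjective.
Since h is surjective, we find h⁻¹(55): we need 41x ≡ 55 − 13 ≡ 42 (mod 77). Using 41⁻¹ = 62: x ≡ 62·42 = 2604 = 33·77 + 63, so x = 63.
Check: h(63) = 41·63 + 13 = 2596 = 33·77 + 55 ≡ 55 (mod 77).

63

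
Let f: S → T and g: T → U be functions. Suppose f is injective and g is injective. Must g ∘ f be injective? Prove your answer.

injective

Suppose (g ∘ f)(u) = (g ∘ f)(v), i.e. g(f(u)) = g(f(v)).
Since g is injective, f(u) = f(v). Since f is injective, u = v. Therefore g ∘ f is injective.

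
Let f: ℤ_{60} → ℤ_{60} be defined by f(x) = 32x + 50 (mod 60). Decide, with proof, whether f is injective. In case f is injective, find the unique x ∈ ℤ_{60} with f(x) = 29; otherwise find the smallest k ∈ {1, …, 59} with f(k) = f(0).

By definition, f is injective when f(u) = f(v) forces u = v.
We have gcd(32, 60) = 4 > 1. Taking u = 0 and v = 15: f(0) = 50 and f(15) = 32·15 + 50 = 530 ≡ 50 (mod 60).
So f(0) = f(15) while 0 ≠ 15, hence f is not injective.
Since f is not injective, we find the least positive k with f(k) = f(0): this means 32k ≡ 0 (mod 60), i.e. 60 ∣ 32k. Since gcd(32, 60) = 4, dividing through by 4 this holds exactly when 15 ∣ 8k, and as gcd(8, 15) = 1, exactly when 15 ∣ k.
The smallest positive such k is 15.

15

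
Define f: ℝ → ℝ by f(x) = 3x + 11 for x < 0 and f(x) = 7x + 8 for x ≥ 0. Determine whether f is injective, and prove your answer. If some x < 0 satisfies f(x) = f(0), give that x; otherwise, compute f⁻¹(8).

Both pieces are strictly increasing (slopes 3 and 7), so each is injective on its own interval.
The left piece maps (−∞, 0) onto (−∞, 11); the right piece maps [0, ∞) onto [8, ∞).
These images overlap. In particular f(0) = 8 (right piece), and solving 3x + 11 = 8 on the left piece gives x = −1 < 0.
So f(−1) = f(0) with −1 ≠ 0, and f is not injective. This x = −1 is the requested value below 0.

-1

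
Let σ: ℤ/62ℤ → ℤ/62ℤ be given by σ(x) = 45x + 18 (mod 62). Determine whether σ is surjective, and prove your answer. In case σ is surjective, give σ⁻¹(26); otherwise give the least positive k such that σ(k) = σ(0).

Since gcd(45, 62) = 1, 45 is invertible modulo 62. Euclid's algorithm: 62 = 1·45 + 17, 45 = 2·17 + 11, 17 = 1·11 + 6, 11 = 1·6 + 5, 6 = 1·5 + 1; back-substituting gives 1 = 51·45 − 37·62, so 45⁻¹ ≡ 51 (mod 62).
Then y ↦ 51(y − 18) is a two-sided inverse to σ, so every y ∈ ℤ/62ℤ has a preimage.
So σ is surjective.
Since σ is surjective, we find σ⁻¹(26): we need 45x ≡ 26 − 18 ≡ 8 (mod 62). Using 45⁻¹ = 51: x ≡ 51·8 = 408 = 6·62 + 36, so x = 36.
Check: σ(36) = 45·36 + 18 = 1638 = 26·62 + 26 ≡ 26 (mod 62).

36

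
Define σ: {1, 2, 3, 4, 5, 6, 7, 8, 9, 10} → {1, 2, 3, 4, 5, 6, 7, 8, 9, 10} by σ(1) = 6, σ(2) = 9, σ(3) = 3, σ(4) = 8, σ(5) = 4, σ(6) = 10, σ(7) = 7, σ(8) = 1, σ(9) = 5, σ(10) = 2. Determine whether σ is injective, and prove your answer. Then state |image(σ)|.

10

The values σ(1), …, σ(10) are 6, 9, 3, 8, 4, 10, 7, 1, 5, 2 — all distinct.
So σ(s) = σ(t) only when s = t, and σ is injective.
The image of σ is {1, 2, 3, 4, 5, 6, 7, 8, 9, 10}, which has 10 elements.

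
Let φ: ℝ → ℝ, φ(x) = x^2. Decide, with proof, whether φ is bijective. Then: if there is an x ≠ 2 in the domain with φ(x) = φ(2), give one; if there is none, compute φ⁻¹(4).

-2

φ(2) = 4 = (−2)^2 = φ(−2) (since 2 is even), with 2 ≠ −2. So φ is not injective, hence not bijective.
For the follow-up, such an x exists: taking x = −2 ∈ ℝ gives φ(−2) = 4 = φ(2) with −2 ≠ 2.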